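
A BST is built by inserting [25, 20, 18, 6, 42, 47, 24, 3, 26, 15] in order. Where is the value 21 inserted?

Starting tree (level order): [25, 20, 42, 18, 24, 26, 47, 6, None, None, None, None, None, None, None, 3, 15]
Insertion path: 25 -> 20 -> 24
Result: insert 21 as left child of 24
Final tree (level order): [25, 20, 42, 18, 24, 26, 47, 6, None, 21, None, None, None, None, None, 3, 15]


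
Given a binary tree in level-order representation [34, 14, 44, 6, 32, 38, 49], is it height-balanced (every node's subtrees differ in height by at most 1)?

Tree (level-order array): [34, 14, 44, 6, 32, 38, 49]
Definition: a tree is height-balanced if, at every node, |h(left) - h(right)| <= 1 (empty subtree has height -1).
Bottom-up per-node check:
  node 6: h_left=-1, h_right=-1, diff=0 [OK], height=0
  node 32: h_left=-1, h_right=-1, diff=0 [OK], height=0
  node 14: h_left=0, h_right=0, diff=0 [OK], height=1
  node 38: h_left=-1, h_right=-1, diff=0 [OK], height=0
  node 49: h_left=-1, h_right=-1, diff=0 [OK], height=0
  node 44: h_left=0, h_right=0, diff=0 [OK], height=1
  node 34: h_left=1, h_right=1, diff=0 [OK], height=2
All nodes satisfy the balance condition.
Result: Balanced


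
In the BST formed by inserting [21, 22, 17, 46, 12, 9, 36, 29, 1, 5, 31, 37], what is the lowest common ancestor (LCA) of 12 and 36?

Tree insertion order: [21, 22, 17, 46, 12, 9, 36, 29, 1, 5, 31, 37]
Tree (level-order array): [21, 17, 22, 12, None, None, 46, 9, None, 36, None, 1, None, 29, 37, None, 5, None, 31]
In a BST, the LCA of p=12, q=36 is the first node v on the
root-to-leaf path with p <= v <= q (go left if both < v, right if both > v).
Walk from root:
  at 21: 12 <= 21 <= 36, this is the LCA
LCA = 21


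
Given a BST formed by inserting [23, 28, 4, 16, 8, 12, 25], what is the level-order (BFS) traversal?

Tree insertion order: [23, 28, 4, 16, 8, 12, 25]
Tree (level-order array): [23, 4, 28, None, 16, 25, None, 8, None, None, None, None, 12]
BFS from the root, enqueuing left then right child of each popped node:
  queue [23] -> pop 23, enqueue [4, 28], visited so far: [23]
  queue [4, 28] -> pop 4, enqueue [16], visited so far: [23, 4]
  queue [28, 16] -> pop 28, enqueue [25], visited so far: [23, 4, 28]
  queue [16, 25] -> pop 16, enqueue [8], visited so far: [23, 4, 28, 16]
  queue [25, 8] -> pop 25, enqueue [none], visited so far: [23, 4, 28, 16, 25]
  queue [8] -> pop 8, enqueue [12], visited so far: [23, 4, 28, 16, 25, 8]
  queue [12] -> pop 12, enqueue [none], visited so far: [23, 4, 28, 16, 25, 8, 12]
Result: [23, 4, 28, 16, 25, 8, 12]


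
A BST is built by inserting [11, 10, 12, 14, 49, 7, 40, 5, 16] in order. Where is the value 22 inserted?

Starting tree (level order): [11, 10, 12, 7, None, None, 14, 5, None, None, 49, None, None, 40, None, 16]
Insertion path: 11 -> 12 -> 14 -> 49 -> 40 -> 16
Result: insert 22 as right child of 16
Final tree (level order): [11, 10, 12, 7, None, None, 14, 5, None, None, 49, None, None, 40, None, 16, None, None, 22]


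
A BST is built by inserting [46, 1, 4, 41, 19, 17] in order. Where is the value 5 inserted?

Starting tree (level order): [46, 1, None, None, 4, None, 41, 19, None, 17]
Insertion path: 46 -> 1 -> 4 -> 41 -> 19 -> 17
Result: insert 5 as left child of 17
Final tree (level order): [46, 1, None, None, 4, None, 41, 19, None, 17, None, 5]


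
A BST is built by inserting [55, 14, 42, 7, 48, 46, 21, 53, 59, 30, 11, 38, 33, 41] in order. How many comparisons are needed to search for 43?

Search path for 43: 55 -> 14 -> 42 -> 48 -> 46
Found: False
Comparisons: 5


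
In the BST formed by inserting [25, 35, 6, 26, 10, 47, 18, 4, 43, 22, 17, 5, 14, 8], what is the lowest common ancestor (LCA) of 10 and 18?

Tree insertion order: [25, 35, 6, 26, 10, 47, 18, 4, 43, 22, 17, 5, 14, 8]
Tree (level-order array): [25, 6, 35, 4, 10, 26, 47, None, 5, 8, 18, None, None, 43, None, None, None, None, None, 17, 22, None, None, 14]
In a BST, the LCA of p=10, q=18 is the first node v on the
root-to-leaf path with p <= v <= q (go left if both < v, right if both > v).
Walk from root:
  at 25: both 10 and 18 < 25, go left
  at 6: both 10 and 18 > 6, go right
  at 10: 10 <= 10 <= 18, this is the LCA
LCA = 10


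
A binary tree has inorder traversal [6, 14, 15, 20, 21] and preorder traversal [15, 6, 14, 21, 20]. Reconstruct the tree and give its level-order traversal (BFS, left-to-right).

Inorder:  [6, 14, 15, 20, 21]
Preorder: [15, 6, 14, 21, 20]
Algorithm: preorder visits root first, so consume preorder in order;
for each root, split the current inorder slice at that value into
left-subtree inorder and right-subtree inorder, then recurse.
Recursive splits:
  root=15; inorder splits into left=[6, 14], right=[20, 21]
  root=6; inorder splits into left=[], right=[14]
  root=14; inorder splits into left=[], right=[]
  root=21; inorder splits into left=[20], right=[]
  root=20; inorder splits into left=[], right=[]
Reconstructed level-order: [15, 6, 21, 14, 20]


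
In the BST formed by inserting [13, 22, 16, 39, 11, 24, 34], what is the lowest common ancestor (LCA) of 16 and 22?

Tree insertion order: [13, 22, 16, 39, 11, 24, 34]
Tree (level-order array): [13, 11, 22, None, None, 16, 39, None, None, 24, None, None, 34]
In a BST, the LCA of p=16, q=22 is the first node v on the
root-to-leaf path with p <= v <= q (go left if both < v, right if both > v).
Walk from root:
  at 13: both 16 and 22 > 13, go right
  at 22: 16 <= 22 <= 22, this is the LCA
LCA = 22


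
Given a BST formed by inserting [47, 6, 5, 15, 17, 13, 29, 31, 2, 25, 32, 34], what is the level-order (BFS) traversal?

Tree insertion order: [47, 6, 5, 15, 17, 13, 29, 31, 2, 25, 32, 34]
Tree (level-order array): [47, 6, None, 5, 15, 2, None, 13, 17, None, None, None, None, None, 29, 25, 31, None, None, None, 32, None, 34]
BFS from the root, enqueuing left then right child of each popped node:
  queue [47] -> pop 47, enqueue [6], visited so far: [47]
  queue [6] -> pop 6, enqueue [5, 15], visited so far: [47, 6]
  queue [5, 15] -> pop 5, enqueue [2], visited so far: [47, 6, 5]
  queue [15, 2] -> pop 15, enqueue [13, 17], visited so far: [47, 6, 5, 15]
  queue [2, 13, 17] -> pop 2, enqueue [none], visited so far: [47, 6, 5, 15, 2]
  queue [13, 17] -> pop 13, enqueue [none], visited so far: [47, 6, 5, 15, 2, 13]
  queue [17] -> pop 17, enqueue [29], visited so far: [47, 6, 5, 15, 2, 13, 17]
  queue [29] -> pop 29, enqueue [25, 31], visited so far: [47, 6, 5, 15, 2, 13, 17, 29]
  queue [25, 31] -> pop 25, enqueue [none], visited so far: [47, 6, 5, 15, 2, 13, 17, 29, 25]
  queue [31] -> pop 31, enqueue [32], visited so far: [47, 6, 5, 15, 2, 13, 17, 29, 25, 31]
  queue [32] -> pop 32, enqueue [34], visited so far: [47, 6, 5, 15, 2, 13, 17, 29, 25, 31, 32]
  queue [34] -> pop 34, enqueue [none], visited so far: [47, 6, 5, 15, 2, 13, 17, 29, 25, 31, 32, 34]
Result: [47, 6, 5, 15, 2, 13, 17, 29, 25, 31, 32, 34]


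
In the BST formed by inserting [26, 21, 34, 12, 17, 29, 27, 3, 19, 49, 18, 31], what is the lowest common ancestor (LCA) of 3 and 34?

Tree insertion order: [26, 21, 34, 12, 17, 29, 27, 3, 19, 49, 18, 31]
Tree (level-order array): [26, 21, 34, 12, None, 29, 49, 3, 17, 27, 31, None, None, None, None, None, 19, None, None, None, None, 18]
In a BST, the LCA of p=3, q=34 is the first node v on the
root-to-leaf path with p <= v <= q (go left if both < v, right if both > v).
Walk from root:
  at 26: 3 <= 26 <= 34, this is the LCA
LCA = 26


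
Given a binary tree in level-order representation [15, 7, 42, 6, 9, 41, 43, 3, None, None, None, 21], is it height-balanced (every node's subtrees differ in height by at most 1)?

Tree (level-order array): [15, 7, 42, 6, 9, 41, 43, 3, None, None, None, 21]
Definition: a tree is height-balanced if, at every node, |h(left) - h(right)| <= 1 (empty subtree has height -1).
Bottom-up per-node check:
  node 3: h_left=-1, h_right=-1, diff=0 [OK], height=0
  node 6: h_left=0, h_right=-1, diff=1 [OK], height=1
  node 9: h_left=-1, h_right=-1, diff=0 [OK], height=0
  node 7: h_left=1, h_right=0, diff=1 [OK], height=2
  node 21: h_left=-1, h_right=-1, diff=0 [OK], height=0
  node 41: h_left=0, h_right=-1, diff=1 [OK], height=1
  node 43: h_left=-1, h_right=-1, diff=0 [OK], height=0
  node 42: h_left=1, h_right=0, diff=1 [OK], height=2
  node 15: h_left=2, h_right=2, diff=0 [OK], height=3
All nodes satisfy the balance condition.
Result: Balanced


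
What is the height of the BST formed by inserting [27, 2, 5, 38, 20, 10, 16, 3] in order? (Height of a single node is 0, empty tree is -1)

Insertion order: [27, 2, 5, 38, 20, 10, 16, 3]
Tree (level-order array): [27, 2, 38, None, 5, None, None, 3, 20, None, None, 10, None, None, 16]
Compute height bottom-up (empty subtree = -1):
  height(3) = 1 + max(-1, -1) = 0
  height(16) = 1 + max(-1, -1) = 0
  height(10) = 1 + max(-1, 0) = 1
  height(20) = 1 + max(1, -1) = 2
  height(5) = 1 + max(0, 2) = 3
  height(2) = 1 + max(-1, 3) = 4
  height(38) = 1 + max(-1, -1) = 0
  height(27) = 1 + max(4, 0) = 5
Height = 5


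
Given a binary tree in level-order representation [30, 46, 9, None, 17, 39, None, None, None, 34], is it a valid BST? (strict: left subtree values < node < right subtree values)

Level-order array: [30, 46, 9, None, 17, 39, None, None, None, 34]
Validate using subtree bounds (lo, hi): at each node, require lo < value < hi,
then recurse left with hi=value and right with lo=value.
Preorder trace (stopping at first violation):
  at node 30 with bounds (-inf, +inf): OK
  at node 46 with bounds (-inf, 30): VIOLATION
Node 46 violates its bound: not (-inf < 46 < 30).
Result: Not a valid BST


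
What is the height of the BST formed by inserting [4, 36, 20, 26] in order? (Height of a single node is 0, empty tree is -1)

Insertion order: [4, 36, 20, 26]
Tree (level-order array): [4, None, 36, 20, None, None, 26]
Compute height bottom-up (empty subtree = -1):
  height(26) = 1 + max(-1, -1) = 0
  height(20) = 1 + max(-1, 0) = 1
  height(36) = 1 + max(1, -1) = 2
  height(4) = 1 + max(-1, 2) = 3
Height = 3


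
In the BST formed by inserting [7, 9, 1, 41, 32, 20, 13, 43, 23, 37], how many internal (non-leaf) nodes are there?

Tree built from: [7, 9, 1, 41, 32, 20, 13, 43, 23, 37]
Tree (level-order array): [7, 1, 9, None, None, None, 41, 32, 43, 20, 37, None, None, 13, 23]
Rule: An internal node has at least one child.
Per-node child counts:
  node 7: 2 child(ren)
  node 1: 0 child(ren)
  node 9: 1 child(ren)
  node 41: 2 child(ren)
  node 32: 2 child(ren)
  node 20: 2 child(ren)
  node 13: 0 child(ren)
  node 23: 0 child(ren)
  node 37: 0 child(ren)
  node 43: 0 child(ren)
Matching nodes: [7, 9, 41, 32, 20]
Count of internal (non-leaf) nodes: 5


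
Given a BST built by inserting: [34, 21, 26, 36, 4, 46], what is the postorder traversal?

Tree insertion order: [34, 21, 26, 36, 4, 46]
Tree (level-order array): [34, 21, 36, 4, 26, None, 46]
Postorder traversal: [4, 26, 21, 46, 36, 34]


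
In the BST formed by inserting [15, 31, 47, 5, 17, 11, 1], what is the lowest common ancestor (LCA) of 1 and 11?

Tree insertion order: [15, 31, 47, 5, 17, 11, 1]
Tree (level-order array): [15, 5, 31, 1, 11, 17, 47]
In a BST, the LCA of p=1, q=11 is the first node v on the
root-to-leaf path with p <= v <= q (go left if both < v, right if both > v).
Walk from root:
  at 15: both 1 and 11 < 15, go left
  at 5: 1 <= 5 <= 11, this is the LCA
LCA = 5


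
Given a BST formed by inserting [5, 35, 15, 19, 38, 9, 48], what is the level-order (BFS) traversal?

Tree insertion order: [5, 35, 15, 19, 38, 9, 48]
Tree (level-order array): [5, None, 35, 15, 38, 9, 19, None, 48]
BFS from the root, enqueuing left then right child of each popped node:
  queue [5] -> pop 5, enqueue [35], visited so far: [5]
  queue [35] -> pop 35, enqueue [15, 38], visited so far: [5, 35]
  queue [15, 38] -> pop 15, enqueue [9, 19], visited so far: [5, 35, 15]
  queue [38, 9, 19] -> pop 38, enqueue [48], visited so far: [5, 35, 15, 38]
  queue [9, 19, 48] -> pop 9, enqueue [none], visited so far: [5, 35, 15, 38, 9]
  queue [19, 48] -> pop 19, enqueue [none], visited so far: [5, 35, 15, 38, 9, 19]
  queue [48] -> pop 48, enqueue [none], visited so far: [5, 35, 15, 38, 9, 19, 48]
Result: [5, 35, 15, 38, 9, 19, 48]


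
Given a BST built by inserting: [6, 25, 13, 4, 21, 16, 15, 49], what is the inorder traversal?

Tree insertion order: [6, 25, 13, 4, 21, 16, 15, 49]
Tree (level-order array): [6, 4, 25, None, None, 13, 49, None, 21, None, None, 16, None, 15]
Inorder traversal: [4, 6, 13, 15, 16, 21, 25, 49]


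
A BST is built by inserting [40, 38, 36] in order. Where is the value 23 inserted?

Starting tree (level order): [40, 38, None, 36]
Insertion path: 40 -> 38 -> 36
Result: insert 23 as left child of 36
Final tree (level order): [40, 38, None, 36, None, 23]


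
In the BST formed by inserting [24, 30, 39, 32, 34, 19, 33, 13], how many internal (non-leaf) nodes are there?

Tree built from: [24, 30, 39, 32, 34, 19, 33, 13]
Tree (level-order array): [24, 19, 30, 13, None, None, 39, None, None, 32, None, None, 34, 33]
Rule: An internal node has at least one child.
Per-node child counts:
  node 24: 2 child(ren)
  node 19: 1 child(ren)
  node 13: 0 child(ren)
  node 30: 1 child(ren)
  node 39: 1 child(ren)
  node 32: 1 child(ren)
  node 34: 1 child(ren)
  node 33: 0 child(ren)
Matching nodes: [24, 19, 30, 39, 32, 34]
Count of internal (non-leaf) nodes: 6


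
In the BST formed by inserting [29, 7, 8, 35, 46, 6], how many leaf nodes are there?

Tree built from: [29, 7, 8, 35, 46, 6]
Tree (level-order array): [29, 7, 35, 6, 8, None, 46]
Rule: A leaf has 0 children.
Per-node child counts:
  node 29: 2 child(ren)
  node 7: 2 child(ren)
  node 6: 0 child(ren)
  node 8: 0 child(ren)
  node 35: 1 child(ren)
  node 46: 0 child(ren)
Matching nodes: [6, 8, 46]
Count of leaf nodes: 3


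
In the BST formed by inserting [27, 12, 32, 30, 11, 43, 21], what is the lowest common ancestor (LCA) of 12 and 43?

Tree insertion order: [27, 12, 32, 30, 11, 43, 21]
Tree (level-order array): [27, 12, 32, 11, 21, 30, 43]
In a BST, the LCA of p=12, q=43 is the first node v on the
root-to-leaf path with p <= v <= q (go left if both < v, right if both > v).
Walk from root:
  at 27: 12 <= 27 <= 43, this is the LCA
LCA = 27


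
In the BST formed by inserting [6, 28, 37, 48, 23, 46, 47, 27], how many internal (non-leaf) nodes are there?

Tree built from: [6, 28, 37, 48, 23, 46, 47, 27]
Tree (level-order array): [6, None, 28, 23, 37, None, 27, None, 48, None, None, 46, None, None, 47]
Rule: An internal node has at least one child.
Per-node child counts:
  node 6: 1 child(ren)
  node 28: 2 child(ren)
  node 23: 1 child(ren)
  node 27: 0 child(ren)
  node 37: 1 child(ren)
  node 48: 1 child(ren)
  node 46: 1 child(ren)
  node 47: 0 child(ren)
Matching nodes: [6, 28, 23, 37, 48, 46]
Count of internal (non-leaf) nodes: 6


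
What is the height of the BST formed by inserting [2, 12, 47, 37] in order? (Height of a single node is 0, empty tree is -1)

Insertion order: [2, 12, 47, 37]
Tree (level-order array): [2, None, 12, None, 47, 37]
Compute height bottom-up (empty subtree = -1):
  height(37) = 1 + max(-1, -1) = 0
  height(47) = 1 + max(0, -1) = 1
  height(12) = 1 + max(-1, 1) = 2
  height(2) = 1 + max(-1, 2) = 3
Height = 3


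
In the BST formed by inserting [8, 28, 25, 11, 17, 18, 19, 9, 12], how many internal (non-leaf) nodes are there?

Tree built from: [8, 28, 25, 11, 17, 18, 19, 9, 12]
Tree (level-order array): [8, None, 28, 25, None, 11, None, 9, 17, None, None, 12, 18, None, None, None, 19]
Rule: An internal node has at least one child.
Per-node child counts:
  node 8: 1 child(ren)
  node 28: 1 child(ren)
  node 25: 1 child(ren)
  node 11: 2 child(ren)
  node 9: 0 child(ren)
  node 17: 2 child(ren)
  node 12: 0 child(ren)
  node 18: 1 child(ren)
  node 19: 0 child(ren)
Matching nodes: [8, 28, 25, 11, 17, 18]
Count of internal (non-leaf) nodes: 6


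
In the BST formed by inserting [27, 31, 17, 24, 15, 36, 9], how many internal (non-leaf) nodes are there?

Tree built from: [27, 31, 17, 24, 15, 36, 9]
Tree (level-order array): [27, 17, 31, 15, 24, None, 36, 9]
Rule: An internal node has at least one child.
Per-node child counts:
  node 27: 2 child(ren)
  node 17: 2 child(ren)
  node 15: 1 child(ren)
  node 9: 0 child(ren)
  node 24: 0 child(ren)
  node 31: 1 child(ren)
  node 36: 0 child(ren)
Matching nodes: [27, 17, 15, 31]
Count of internal (non-leaf) nodes: 4


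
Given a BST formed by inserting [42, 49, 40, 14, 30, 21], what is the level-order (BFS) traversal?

Tree insertion order: [42, 49, 40, 14, 30, 21]
Tree (level-order array): [42, 40, 49, 14, None, None, None, None, 30, 21]
BFS from the root, enqueuing left then right child of each popped node:
  queue [42] -> pop 42, enqueue [40, 49], visited so far: [42]
  queue [40, 49] -> pop 40, enqueue [14], visited so far: [42, 40]
  queue [49, 14] -> pop 49, enqueue [none], visited so far: [42, 40, 49]
  queue [14] -> pop 14, enqueue [30], visited so far: [42, 40, 49, 14]
  queue [30] -> pop 30, enqueue [21], visited so far: [42, 40, 49, 14, 30]
  queue [21] -> pop 21, enqueue [none], visited so far: [42, 40, 49, 14, 30, 21]
Result: [42, 40, 49, 14, 30, 21]


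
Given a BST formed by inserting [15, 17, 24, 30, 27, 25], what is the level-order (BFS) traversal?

Tree insertion order: [15, 17, 24, 30, 27, 25]
Tree (level-order array): [15, None, 17, None, 24, None, 30, 27, None, 25]
BFS from the root, enqueuing left then right child of each popped node:
  queue [15] -> pop 15, enqueue [17], visited so far: [15]
  queue [17] -> pop 17, enqueue [24], visited so far: [15, 17]
  queue [24] -> pop 24, enqueue [30], visited so far: [15, 17, 24]
  queue [30] -> pop 30, enqueue [27], visited so far: [15, 17, 24, 30]
  queue [27] -> pop 27, enqueue [25], visited so far: [15, 17, 24, 30, 27]
  queue [25] -> pop 25, enqueue [none], visited so far: [15, 17, 24, 30, 27, 25]
Result: [15, 17, 24, 30, 27, 25]


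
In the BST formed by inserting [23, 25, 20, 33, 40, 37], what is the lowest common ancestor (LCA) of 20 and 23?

Tree insertion order: [23, 25, 20, 33, 40, 37]
Tree (level-order array): [23, 20, 25, None, None, None, 33, None, 40, 37]
In a BST, the LCA of p=20, q=23 is the first node v on the
root-to-leaf path with p <= v <= q (go left if both < v, right if both > v).
Walk from root:
  at 23: 20 <= 23 <= 23, this is the LCA
LCA = 23


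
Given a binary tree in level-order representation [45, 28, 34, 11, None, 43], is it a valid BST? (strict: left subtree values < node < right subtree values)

Level-order array: [45, 28, 34, 11, None, 43]
Validate using subtree bounds (lo, hi): at each node, require lo < value < hi,
then recurse left with hi=value and right with lo=value.
Preorder trace (stopping at first violation):
  at node 45 with bounds (-inf, +inf): OK
  at node 28 with bounds (-inf, 45): OK
  at node 11 with bounds (-inf, 28): OK
  at node 34 with bounds (45, +inf): VIOLATION
Node 34 violates its bound: not (45 < 34 < +inf).
Result: Not a valid BST


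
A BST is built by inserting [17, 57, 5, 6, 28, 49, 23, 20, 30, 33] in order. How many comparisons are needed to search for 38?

Search path for 38: 17 -> 57 -> 28 -> 49 -> 30 -> 33
Found: False
Comparisons: 6


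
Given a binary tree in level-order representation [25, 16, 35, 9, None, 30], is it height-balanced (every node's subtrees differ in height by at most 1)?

Tree (level-order array): [25, 16, 35, 9, None, 30]
Definition: a tree is height-balanced if, at every node, |h(left) - h(right)| <= 1 (empty subtree has height -1).
Bottom-up per-node check:
  node 9: h_left=-1, h_right=-1, diff=0 [OK], height=0
  node 16: h_left=0, h_right=-1, diff=1 [OK], height=1
  node 30: h_left=-1, h_right=-1, diff=0 [OK], height=0
  node 35: h_left=0, h_right=-1, diff=1 [OK], height=1
  node 25: h_left=1, h_right=1, diff=0 [OK], height=2
All nodes satisfy the balance condition.
Result: Balanced


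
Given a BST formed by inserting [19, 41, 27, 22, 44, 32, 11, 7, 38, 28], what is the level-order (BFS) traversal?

Tree insertion order: [19, 41, 27, 22, 44, 32, 11, 7, 38, 28]
Tree (level-order array): [19, 11, 41, 7, None, 27, 44, None, None, 22, 32, None, None, None, None, 28, 38]
BFS from the root, enqueuing left then right child of each popped node:
  queue [19] -> pop 19, enqueue [11, 41], visited so far: [19]
  queue [11, 41] -> pop 11, enqueue [7], visited so far: [19, 11]
  queue [41, 7] -> pop 41, enqueue [27, 44], visited so far: [19, 11, 41]
  queue [7, 27, 44] -> pop 7, enqueue [none], visited so far: [19, 11, 41, 7]
  queue [27, 44] -> pop 27, enqueue [22, 32], visited so far: [19, 11, 41, 7, 27]
  queue [44, 22, 32] -> pop 44, enqueue [none], visited so far: [19, 11, 41, 7, 27, 44]
  queue [22, 32] -> pop 22, enqueue [none], visited so far: [19, 11, 41, 7, 27, 44, 22]
  queue [32] -> pop 32, enqueue [28, 38], visited so far: [19, 11, 41, 7, 27, 44, 22, 32]
  queue [28, 38] -> pop 28, enqueue [none], visited so far: [19, 11, 41, 7, 27, 44, 22, 32, 28]
  queue [38] -> pop 38, enqueue [none], visited so far: [19, 11, 41, 7, 27, 44, 22, 32, 28, 38]
Result: [19, 11, 41, 7, 27, 44, 22, 32, 28, 38]


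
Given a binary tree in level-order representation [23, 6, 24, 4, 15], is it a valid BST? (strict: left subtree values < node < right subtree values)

Level-order array: [23, 6, 24, 4, 15]
Validate using subtree bounds (lo, hi): at each node, require lo < value < hi,
then recurse left with hi=value and right with lo=value.
Preorder trace (stopping at first violation):
  at node 23 with bounds (-inf, +inf): OK
  at node 6 with bounds (-inf, 23): OK
  at node 4 with bounds (-inf, 6): OK
  at node 15 with bounds (6, 23): OK
  at node 24 with bounds (23, +inf): OK
No violation found at any node.
Result: Valid BST


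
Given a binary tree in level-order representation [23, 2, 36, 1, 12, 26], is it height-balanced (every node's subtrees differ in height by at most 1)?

Tree (level-order array): [23, 2, 36, 1, 12, 26]
Definition: a tree is height-balanced if, at every node, |h(left) - h(right)| <= 1 (empty subtree has height -1).
Bottom-up per-node check:
  node 1: h_left=-1, h_right=-1, diff=0 [OK], height=0
  node 12: h_left=-1, h_right=-1, diff=0 [OK], height=0
  node 2: h_left=0, h_right=0, diff=0 [OK], height=1
  node 26: h_left=-1, h_right=-1, diff=0 [OK], height=0
  node 36: h_left=0, h_right=-1, diff=1 [OK], height=1
  node 23: h_left=1, h_right=1, diff=0 [OK], height=2
All nodes satisfy the balance condition.
Result: Balanced


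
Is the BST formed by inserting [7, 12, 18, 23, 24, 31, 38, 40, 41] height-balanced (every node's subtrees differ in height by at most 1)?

Tree (level-order array): [7, None, 12, None, 18, None, 23, None, 24, None, 31, None, 38, None, 40, None, 41]
Definition: a tree is height-balanced if, at every node, |h(left) - h(right)| <= 1 (empty subtree has height -1).
Bottom-up per-node check:
  node 41: h_left=-1, h_right=-1, diff=0 [OK], height=0
  node 40: h_left=-1, h_right=0, diff=1 [OK], height=1
  node 38: h_left=-1, h_right=1, diff=2 [FAIL (|-1-1|=2 > 1)], height=2
  node 31: h_left=-1, h_right=2, diff=3 [FAIL (|-1-2|=3 > 1)], height=3
  node 24: h_left=-1, h_right=3, diff=4 [FAIL (|-1-3|=4 > 1)], height=4
  node 23: h_left=-1, h_right=4, diff=5 [FAIL (|-1-4|=5 > 1)], height=5
  node 18: h_left=-1, h_right=5, diff=6 [FAIL (|-1-5|=6 > 1)], height=6
  node 12: h_left=-1, h_right=6, diff=7 [FAIL (|-1-6|=7 > 1)], height=7
  node 7: h_left=-1, h_right=7, diff=8 [FAIL (|-1-7|=8 > 1)], height=8
Node 38 violates the condition: |-1 - 1| = 2 > 1.
Result: Not balanced


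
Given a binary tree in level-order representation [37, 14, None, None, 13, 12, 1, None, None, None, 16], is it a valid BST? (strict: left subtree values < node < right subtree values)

Level-order array: [37, 14, None, None, 13, 12, 1, None, None, None, 16]
Validate using subtree bounds (lo, hi): at each node, require lo < value < hi,
then recurse left with hi=value and right with lo=value.
Preorder trace (stopping at first violation):
  at node 37 with bounds (-inf, +inf): OK
  at node 14 with bounds (-inf, 37): OK
  at node 13 with bounds (14, 37): VIOLATION
Node 13 violates its bound: not (14 < 13 < 37).
Result: Not a valid BST


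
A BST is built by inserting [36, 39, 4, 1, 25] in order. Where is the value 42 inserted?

Starting tree (level order): [36, 4, 39, 1, 25]
Insertion path: 36 -> 39
Result: insert 42 as right child of 39
Final tree (level order): [36, 4, 39, 1, 25, None, 42]


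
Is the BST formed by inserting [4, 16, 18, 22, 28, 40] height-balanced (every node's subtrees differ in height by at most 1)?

Tree (level-order array): [4, None, 16, None, 18, None, 22, None, 28, None, 40]
Definition: a tree is height-balanced if, at every node, |h(left) - h(right)| <= 1 (empty subtree has height -1).
Bottom-up per-node check:
  node 40: h_left=-1, h_right=-1, diff=0 [OK], height=0
  node 28: h_left=-1, h_right=0, diff=1 [OK], height=1
  node 22: h_left=-1, h_right=1, diff=2 [FAIL (|-1-1|=2 > 1)], height=2
  node 18: h_left=-1, h_right=2, diff=3 [FAIL (|-1-2|=3 > 1)], height=3
  node 16: h_left=-1, h_right=3, diff=4 [FAIL (|-1-3|=4 > 1)], height=4
  node 4: h_left=-1, h_right=4, diff=5 [FAIL (|-1-4|=5 > 1)], height=5
Node 22 violates the condition: |-1 - 1| = 2 > 1.
Result: Not balanced


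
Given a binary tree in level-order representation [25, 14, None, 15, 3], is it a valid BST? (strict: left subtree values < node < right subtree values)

Level-order array: [25, 14, None, 15, 3]
Validate using subtree bounds (lo, hi): at each node, require lo < value < hi,
then recurse left with hi=value and right with lo=value.
Preorder trace (stopping at first violation):
  at node 25 with bounds (-inf, +inf): OK
  at node 14 with bounds (-inf, 25): OK
  at node 15 with bounds (-inf, 14): VIOLATION
Node 15 violates its bound: not (-inf < 15 < 14).
Result: Not a valid BST


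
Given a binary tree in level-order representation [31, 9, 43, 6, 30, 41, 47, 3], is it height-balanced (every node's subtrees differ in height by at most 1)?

Tree (level-order array): [31, 9, 43, 6, 30, 41, 47, 3]
Definition: a tree is height-balanced if, at every node, |h(left) - h(right)| <= 1 (empty subtree has height -1).
Bottom-up per-node check:
  node 3: h_left=-1, h_right=-1, diff=0 [OK], height=0
  node 6: h_left=0, h_right=-1, diff=1 [OK], height=1
  node 30: h_left=-1, h_right=-1, diff=0 [OK], height=0
  node 9: h_left=1, h_right=0, diff=1 [OK], height=2
  node 41: h_left=-1, h_right=-1, diff=0 [OK], height=0
  node 47: h_left=-1, h_right=-1, diff=0 [OK], height=0
  node 43: h_left=0, h_right=0, diff=0 [OK], height=1
  node 31: h_left=2, h_right=1, diff=1 [OK], height=3
All nodes satisfy the balance condition.
Result: Balanced


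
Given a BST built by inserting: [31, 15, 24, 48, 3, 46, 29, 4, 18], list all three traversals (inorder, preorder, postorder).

Tree insertion order: [31, 15, 24, 48, 3, 46, 29, 4, 18]
Tree (level-order array): [31, 15, 48, 3, 24, 46, None, None, 4, 18, 29]
Inorder (L, root, R): [3, 4, 15, 18, 24, 29, 31, 46, 48]
Preorder (root, L, R): [31, 15, 3, 4, 24, 18, 29, 48, 46]
Postorder (L, R, root): [4, 3, 18, 29, 24, 15, 46, 48, 31]


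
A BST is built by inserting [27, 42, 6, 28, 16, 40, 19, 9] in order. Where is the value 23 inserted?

Starting tree (level order): [27, 6, 42, None, 16, 28, None, 9, 19, None, 40]
Insertion path: 27 -> 6 -> 16 -> 19
Result: insert 23 as right child of 19
Final tree (level order): [27, 6, 42, None, 16, 28, None, 9, 19, None, 40, None, None, None, 23]


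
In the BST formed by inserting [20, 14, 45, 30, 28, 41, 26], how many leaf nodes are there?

Tree built from: [20, 14, 45, 30, 28, 41, 26]
Tree (level-order array): [20, 14, 45, None, None, 30, None, 28, 41, 26]
Rule: A leaf has 0 children.
Per-node child counts:
  node 20: 2 child(ren)
  node 14: 0 child(ren)
  node 45: 1 child(ren)
  node 30: 2 child(ren)
  node 28: 1 child(ren)
  node 26: 0 child(ren)
  node 41: 0 child(ren)
Matching nodes: [14, 26, 41]
Count of leaf nodes: 3


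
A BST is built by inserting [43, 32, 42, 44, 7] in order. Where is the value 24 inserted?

Starting tree (level order): [43, 32, 44, 7, 42]
Insertion path: 43 -> 32 -> 7
Result: insert 24 as right child of 7
Final tree (level order): [43, 32, 44, 7, 42, None, None, None, 24]


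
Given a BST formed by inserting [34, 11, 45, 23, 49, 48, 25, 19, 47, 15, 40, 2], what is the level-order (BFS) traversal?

Tree insertion order: [34, 11, 45, 23, 49, 48, 25, 19, 47, 15, 40, 2]
Tree (level-order array): [34, 11, 45, 2, 23, 40, 49, None, None, 19, 25, None, None, 48, None, 15, None, None, None, 47]
BFS from the root, enqueuing left then right child of each popped node:
  queue [34] -> pop 34, enqueue [11, 45], visited so far: [34]
  queue [11, 45] -> pop 11, enqueue [2, 23], visited so far: [34, 11]
  queue [45, 2, 23] -> pop 45, enqueue [40, 49], visited so far: [34, 11, 45]
  queue [2, 23, 40, 49] -> pop 2, enqueue [none], visited so far: [34, 11, 45, 2]
  queue [23, 40, 49] -> pop 23, enqueue [19, 25], visited so far: [34, 11, 45, 2, 23]
  queue [40, 49, 19, 25] -> pop 40, enqueue [none], visited so far: [34, 11, 45, 2, 23, 40]
  queue [49, 19, 25] -> pop 49, enqueue [48], visited so far: [34, 11, 45, 2, 23, 40, 49]
  queue [19, 25, 48] -> pop 19, enqueue [15], visited so far: [34, 11, 45, 2, 23, 40, 49, 19]
  queue [25, 48, 15] -> pop 25, enqueue [none], visited so far: [34, 11, 45, 2, 23, 40, 49, 19, 25]
  queue [48, 15] -> pop 48, enqueue [47], visited so far: [34, 11, 45, 2, 23, 40, 49, 19, 25, 48]
  queue [15, 47] -> pop 15, enqueue [none], visited so far: [34, 11, 45, 2, 23, 40, 49, 19, 25, 48, 15]
  queue [47] -> pop 47, enqueue [none], visited so far: [34, 11, 45, 2, 23, 40, 49, 19, 25, 48, 15, 47]
Result: [34, 11, 45, 2, 23, 40, 49, 19, 25, 48, 15, 47]


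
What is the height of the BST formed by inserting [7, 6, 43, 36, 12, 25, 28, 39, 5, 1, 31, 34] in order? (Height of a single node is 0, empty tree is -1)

Insertion order: [7, 6, 43, 36, 12, 25, 28, 39, 5, 1, 31, 34]
Tree (level-order array): [7, 6, 43, 5, None, 36, None, 1, None, 12, 39, None, None, None, 25, None, None, None, 28, None, 31, None, 34]
Compute height bottom-up (empty subtree = -1):
  height(1) = 1 + max(-1, -1) = 0
  height(5) = 1 + max(0, -1) = 1
  height(6) = 1 + max(1, -1) = 2
  height(34) = 1 + max(-1, -1) = 0
  height(31) = 1 + max(-1, 0) = 1
  height(28) = 1 + max(-1, 1) = 2
  height(25) = 1 + max(-1, 2) = 3
  height(12) = 1 + max(-1, 3) = 4
  height(39) = 1 + max(-1, -1) = 0
  height(36) = 1 + max(4, 0) = 5
  height(43) = 1 + max(5, -1) = 6
  height(7) = 1 + max(2, 6) = 7
Height = 7


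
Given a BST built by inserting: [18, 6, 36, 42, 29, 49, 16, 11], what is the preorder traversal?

Tree insertion order: [18, 6, 36, 42, 29, 49, 16, 11]
Tree (level-order array): [18, 6, 36, None, 16, 29, 42, 11, None, None, None, None, 49]
Preorder traversal: [18, 6, 16, 11, 36, 29, 42, 49]


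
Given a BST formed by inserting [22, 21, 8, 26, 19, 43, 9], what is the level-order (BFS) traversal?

Tree insertion order: [22, 21, 8, 26, 19, 43, 9]
Tree (level-order array): [22, 21, 26, 8, None, None, 43, None, 19, None, None, 9]
BFS from the root, enqueuing left then right child of each popped node:
  queue [22] -> pop 22, enqueue [21, 26], visited so far: [22]
  queue [21, 26] -> pop 21, enqueue [8], visited so far: [22, 21]
  queue [26, 8] -> pop 26, enqueue [43], visited so far: [22, 21, 26]
  queue [8, 43] -> pop 8, enqueue [19], visited so far: [22, 21, 26, 8]
  queue [43, 19] -> pop 43, enqueue [none], visited so far: [22, 21, 26, 8, 43]
  queue [19] -> pop 19, enqueue [9], visited so far: [22, 21, 26, 8, 43, 19]
  queue [9] -> pop 9, enqueue [none], visited so far: [22, 21, 26, 8, 43, 19, 9]
Result: [22, 21, 26, 8, 43, 19, 9]


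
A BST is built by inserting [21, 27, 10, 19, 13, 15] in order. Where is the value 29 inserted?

Starting tree (level order): [21, 10, 27, None, 19, None, None, 13, None, None, 15]
Insertion path: 21 -> 27
Result: insert 29 as right child of 27
Final tree (level order): [21, 10, 27, None, 19, None, 29, 13, None, None, None, None, 15]


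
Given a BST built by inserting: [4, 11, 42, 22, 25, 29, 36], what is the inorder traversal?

Tree insertion order: [4, 11, 42, 22, 25, 29, 36]
Tree (level-order array): [4, None, 11, None, 42, 22, None, None, 25, None, 29, None, 36]
Inorder traversal: [4, 11, 22, 25, 29, 36, 42]


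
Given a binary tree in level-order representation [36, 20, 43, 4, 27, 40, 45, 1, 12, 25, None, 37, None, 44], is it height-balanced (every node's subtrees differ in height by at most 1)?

Tree (level-order array): [36, 20, 43, 4, 27, 40, 45, 1, 12, 25, None, 37, None, 44]
Definition: a tree is height-balanced if, at every node, |h(left) - h(right)| <= 1 (empty subtree has height -1).
Bottom-up per-node check:
  node 1: h_left=-1, h_right=-1, diff=0 [OK], height=0
  node 12: h_left=-1, h_right=-1, diff=0 [OK], height=0
  node 4: h_left=0, h_right=0, diff=0 [OK], height=1
  node 25: h_left=-1, h_right=-1, diff=0 [OK], height=0
  node 27: h_left=0, h_right=-1, diff=1 [OK], height=1
  node 20: h_left=1, h_right=1, diff=0 [OK], height=2
  node 37: h_left=-1, h_right=-1, diff=0 [OK], height=0
  node 40: h_left=0, h_right=-1, diff=1 [OK], height=1
  node 44: h_left=-1, h_right=-1, diff=0 [OK], height=0
  node 45: h_left=0, h_right=-1, diff=1 [OK], height=1
  node 43: h_left=1, h_right=1, diff=0 [OK], height=2
  node 36: h_left=2, h_right=2, diff=0 [OK], height=3
All nodes satisfy the balance condition.
Result: Balanced


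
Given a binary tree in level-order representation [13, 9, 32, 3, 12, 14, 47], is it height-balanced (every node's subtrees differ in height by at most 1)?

Tree (level-order array): [13, 9, 32, 3, 12, 14, 47]
Definition: a tree is height-balanced if, at every node, |h(left) - h(right)| <= 1 (empty subtree has height -1).
Bottom-up per-node check:
  node 3: h_left=-1, h_right=-1, diff=0 [OK], height=0
  node 12: h_left=-1, h_right=-1, diff=0 [OK], height=0
  node 9: h_left=0, h_right=0, diff=0 [OK], height=1
  node 14: h_left=-1, h_right=-1, diff=0 [OK], height=0
  node 47: h_left=-1, h_right=-1, diff=0 [OK], height=0
  node 32: h_left=0, h_right=0, diff=0 [OK], height=1
  node 13: h_left=1, h_right=1, diff=0 [OK], height=2
All nodes satisfy the balance condition.
Result: Balanced


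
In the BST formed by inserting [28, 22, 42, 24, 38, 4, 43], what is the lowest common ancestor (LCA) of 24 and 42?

Tree insertion order: [28, 22, 42, 24, 38, 4, 43]
Tree (level-order array): [28, 22, 42, 4, 24, 38, 43]
In a BST, the LCA of p=24, q=42 is the first node v on the
root-to-leaf path with p <= v <= q (go left if both < v, right if both > v).
Walk from root:
  at 28: 24 <= 28 <= 42, this is the LCA
LCA = 28


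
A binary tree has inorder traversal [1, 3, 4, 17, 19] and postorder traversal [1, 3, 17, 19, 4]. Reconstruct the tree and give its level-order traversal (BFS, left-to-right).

Inorder:   [1, 3, 4, 17, 19]
Postorder: [1, 3, 17, 19, 4]
Algorithm: postorder visits root last, so walk postorder right-to-left;
each value is the root of the current inorder slice — split it at that
value, recurse on the right subtree first, then the left.
Recursive splits:
  root=4; inorder splits into left=[1, 3], right=[17, 19]
  root=19; inorder splits into left=[17], right=[]
  root=17; inorder splits into left=[], right=[]
  root=3; inorder splits into left=[1], right=[]
  root=1; inorder splits into left=[], right=[]
Reconstructed level-order: [4, 3, 19, 1, 17]


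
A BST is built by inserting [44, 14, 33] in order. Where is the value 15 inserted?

Starting tree (level order): [44, 14, None, None, 33]
Insertion path: 44 -> 14 -> 33
Result: insert 15 as left child of 33
Final tree (level order): [44, 14, None, None, 33, 15]


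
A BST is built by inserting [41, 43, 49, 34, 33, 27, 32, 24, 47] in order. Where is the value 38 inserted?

Starting tree (level order): [41, 34, 43, 33, None, None, 49, 27, None, 47, None, 24, 32]
Insertion path: 41 -> 34
Result: insert 38 as right child of 34
Final tree (level order): [41, 34, 43, 33, 38, None, 49, 27, None, None, None, 47, None, 24, 32]


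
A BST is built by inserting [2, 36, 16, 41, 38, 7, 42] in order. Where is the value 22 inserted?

Starting tree (level order): [2, None, 36, 16, 41, 7, None, 38, 42]
Insertion path: 2 -> 36 -> 16
Result: insert 22 as right child of 16
Final tree (level order): [2, None, 36, 16, 41, 7, 22, 38, 42]


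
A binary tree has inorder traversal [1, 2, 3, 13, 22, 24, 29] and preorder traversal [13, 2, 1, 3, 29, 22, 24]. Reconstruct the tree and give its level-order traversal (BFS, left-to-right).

Inorder:  [1, 2, 3, 13, 22, 24, 29]
Preorder: [13, 2, 1, 3, 29, 22, 24]
Algorithm: preorder visits root first, so consume preorder in order;
for each root, split the current inorder slice at that value into
left-subtree inorder and right-subtree inorder, then recurse.
Recursive splits:
  root=13; inorder splits into left=[1, 2, 3], right=[22, 24, 29]
  root=2; inorder splits into left=[1], right=[3]
  root=1; inorder splits into left=[], right=[]
  root=3; inorder splits into left=[], right=[]
  root=29; inorder splits into left=[22, 24], right=[]
  root=22; inorder splits into left=[], right=[24]
  root=24; inorder splits into left=[], right=[]
Reconstructed level-order: [13, 2, 29, 1, 3, 22, 24]


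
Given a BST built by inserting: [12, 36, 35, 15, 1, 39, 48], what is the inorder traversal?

Tree insertion order: [12, 36, 35, 15, 1, 39, 48]
Tree (level-order array): [12, 1, 36, None, None, 35, 39, 15, None, None, 48]
Inorder traversal: [1, 12, 15, 35, 36, 39, 48]


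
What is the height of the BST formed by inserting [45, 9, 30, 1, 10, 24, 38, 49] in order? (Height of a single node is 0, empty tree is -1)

Insertion order: [45, 9, 30, 1, 10, 24, 38, 49]
Tree (level-order array): [45, 9, 49, 1, 30, None, None, None, None, 10, 38, None, 24]
Compute height bottom-up (empty subtree = -1):
  height(1) = 1 + max(-1, -1) = 0
  height(24) = 1 + max(-1, -1) = 0
  height(10) = 1 + max(-1, 0) = 1
  height(38) = 1 + max(-1, -1) = 0
  height(30) = 1 + max(1, 0) = 2
  height(9) = 1 + max(0, 2) = 3
  height(49) = 1 + max(-1, -1) = 0
  height(45) = 1 + max(3, 0) = 4
Height = 4


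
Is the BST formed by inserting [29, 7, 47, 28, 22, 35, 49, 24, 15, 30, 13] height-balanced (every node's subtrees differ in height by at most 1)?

Tree (level-order array): [29, 7, 47, None, 28, 35, 49, 22, None, 30, None, None, None, 15, 24, None, None, 13]
Definition: a tree is height-balanced if, at every node, |h(left) - h(right)| <= 1 (empty subtree has height -1).
Bottom-up per-node check:
  node 13: h_left=-1, h_right=-1, diff=0 [OK], height=0
  node 15: h_left=0, h_right=-1, diff=1 [OK], height=1
  node 24: h_left=-1, h_right=-1, diff=0 [OK], height=0
  node 22: h_left=1, h_right=0, diff=1 [OK], height=2
  node 28: h_left=2, h_right=-1, diff=3 [FAIL (|2--1|=3 > 1)], height=3
  node 7: h_left=-1, h_right=3, diff=4 [FAIL (|-1-3|=4 > 1)], height=4
  node 30: h_left=-1, h_right=-1, diff=0 [OK], height=0
  node 35: h_left=0, h_right=-1, diff=1 [OK], height=1
  node 49: h_left=-1, h_right=-1, diff=0 [OK], height=0
  node 47: h_left=1, h_right=0, diff=1 [OK], height=2
  node 29: h_left=4, h_right=2, diff=2 [FAIL (|4-2|=2 > 1)], height=5
Node 28 violates the condition: |2 - -1| = 3 > 1.
Result: Not balanced


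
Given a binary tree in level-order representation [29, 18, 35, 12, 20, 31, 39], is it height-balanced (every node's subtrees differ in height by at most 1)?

Tree (level-order array): [29, 18, 35, 12, 20, 31, 39]
Definition: a tree is height-balanced if, at every node, |h(left) - h(right)| <= 1 (empty subtree has height -1).
Bottom-up per-node check:
  node 12: h_left=-1, h_right=-1, diff=0 [OK], height=0
  node 20: h_left=-1, h_right=-1, diff=0 [OK], height=0
  node 18: h_left=0, h_right=0, diff=0 [OK], height=1
  node 31: h_left=-1, h_right=-1, diff=0 [OK], height=0
  node 39: h_left=-1, h_right=-1, diff=0 [OK], height=0
  node 35: h_left=0, h_right=0, diff=0 [OK], height=1
  node 29: h_left=1, h_right=1, diff=0 [OK], height=2
All nodes satisfy the balance condition.
Result: Balanced
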